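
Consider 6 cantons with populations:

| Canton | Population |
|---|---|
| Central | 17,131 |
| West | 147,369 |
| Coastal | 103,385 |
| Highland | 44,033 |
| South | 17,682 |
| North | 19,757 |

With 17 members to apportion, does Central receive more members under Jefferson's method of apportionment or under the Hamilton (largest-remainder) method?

Jefferson: Central 0, West 8, Coastal 5, Highland 2, South 1, North 1.
Hamilton: Central 1, West 7, Coastal 5, Highland 2, South 1, North 1.
Central gets 0 under Jefferson and 1 under Hamilton.

Hamilton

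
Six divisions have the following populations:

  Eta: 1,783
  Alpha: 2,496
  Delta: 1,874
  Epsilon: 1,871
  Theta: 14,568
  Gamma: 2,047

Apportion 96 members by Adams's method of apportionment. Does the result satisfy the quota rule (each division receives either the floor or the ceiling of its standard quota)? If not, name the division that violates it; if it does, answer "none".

Standard quotas: Eta 6.947, Alpha 9.725, Delta 7.302, Epsilon 7.290, Theta 56.761, Gamma 7.976.
Adams allocation: Eta 7, Alpha 10, Delta 8, Epsilon 8, Theta 55, Gamma 8.
Theta has quota 56.761 (lower 56, upper 57) but receives 55 — outside the quota interval.

Theta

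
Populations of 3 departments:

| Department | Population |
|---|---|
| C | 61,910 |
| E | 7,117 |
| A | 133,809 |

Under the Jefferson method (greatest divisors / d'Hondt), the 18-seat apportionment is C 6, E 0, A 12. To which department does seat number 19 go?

Priority for the next seat is population ÷ (current seats + 1).
Priorities: C 8844.286, E 7117.000, A 10293.000.
Highest priority: A.

A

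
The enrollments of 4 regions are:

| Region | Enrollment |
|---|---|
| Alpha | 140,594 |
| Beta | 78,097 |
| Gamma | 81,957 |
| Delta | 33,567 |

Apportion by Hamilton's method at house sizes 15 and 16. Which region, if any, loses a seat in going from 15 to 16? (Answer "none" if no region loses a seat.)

At 15 seats: Alpha 6, Beta 3, Gamma 4, Delta 2.
At 16 seats: Alpha 7, Beta 4, Gamma 4, Delta 1.
Delta drops from 2 to 1.

Delta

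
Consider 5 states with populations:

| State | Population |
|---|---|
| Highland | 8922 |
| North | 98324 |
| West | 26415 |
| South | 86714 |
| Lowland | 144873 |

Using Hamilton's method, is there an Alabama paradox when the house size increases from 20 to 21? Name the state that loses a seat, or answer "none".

At 20 seats: Highland 1, North 5, West 1, South 5, Lowland 8.
At 21 seats: Highland 0, North 6, West 2, South 5, Lowland 8.
Highland drops from 1 to 0.

Highland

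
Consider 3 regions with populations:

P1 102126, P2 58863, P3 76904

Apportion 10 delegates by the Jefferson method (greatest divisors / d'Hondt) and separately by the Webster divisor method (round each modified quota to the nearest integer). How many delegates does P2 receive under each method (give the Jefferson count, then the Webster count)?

2 and 3

Jefferson: P1 5, P2 2, P3 3.
Webster: P1 4, P2 3, P3 3.
P2 gets 2 under Jefferson and 3 under Webster.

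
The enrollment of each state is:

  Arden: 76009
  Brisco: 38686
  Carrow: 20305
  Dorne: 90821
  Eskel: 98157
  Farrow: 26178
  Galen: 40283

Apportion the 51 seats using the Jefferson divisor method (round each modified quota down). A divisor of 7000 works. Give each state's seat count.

Arden 10, Brisco 5, Carrow 2, Dorne 12, Eskel 14, Farrow 3, Galen 5

With modified divisor 7000: modified quotas Arden 10.858, Brisco 5.527, Carrow 2.901, Dorne 12.974, Eskel 14.022, Farrow 3.740, Galen 5.755.
Rounding down: Arden 10, Brisco 5, Carrow 2, Dorne 12, Eskel 14, Farrow 3, Galen 5 (total 51).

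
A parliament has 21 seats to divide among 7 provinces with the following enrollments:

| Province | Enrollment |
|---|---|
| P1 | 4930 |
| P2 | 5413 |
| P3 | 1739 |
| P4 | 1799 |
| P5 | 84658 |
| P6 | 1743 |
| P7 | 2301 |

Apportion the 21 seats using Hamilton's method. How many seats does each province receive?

The standard divisor is 102583/21 ≈ 4884.905.
Standard quotas: P1 1.0092, P2 1.1081, P3 0.3560, P4 0.3683, P5 17.3305, P6 0.3568, P7 0.4710.
Lower quotas: P1 1, P2 1, P3 0, P4 0, P5 17, P6 0, P7 0 (sum 19, leaving 2 seats).
Remainders in descending order: P7 0.4710, P4 0.3683, P6 0.3568, P3 0.3560, P5 0.3305, P2 0.1081, P1 0.0092.
Largest remainders: P7, P4 receive the extra seats.

P1: 1, P2: 1, P3: 0, P4: 1, P5: 17, P6: 0, P7: 1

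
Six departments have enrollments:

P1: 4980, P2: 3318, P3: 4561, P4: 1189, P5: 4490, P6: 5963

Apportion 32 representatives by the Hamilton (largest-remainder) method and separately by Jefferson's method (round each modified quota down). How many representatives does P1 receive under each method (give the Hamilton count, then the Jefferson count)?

Hamilton: P1 6, P2 4, P3 6, P4 2, P5 6, P6 8.
Jefferson: P1 7, P2 4, P3 6, P4 1, P5 6, P6 8.
P1 gets 6 under Hamilton and 7 under Jefferson.

6 and 7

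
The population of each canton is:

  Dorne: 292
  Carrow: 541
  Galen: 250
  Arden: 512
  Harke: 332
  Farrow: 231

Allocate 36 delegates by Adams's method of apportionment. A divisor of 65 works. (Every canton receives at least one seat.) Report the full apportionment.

Dorne: 5, Carrow: 9, Galen: 4, Arden: 8, Harke: 6, Farrow: 4

With modified divisor 65: modified quotas Dorne 4.492, Carrow 8.323, Galen 3.846, Arden 7.877, Harke 5.108, Farrow 3.554.
Rounding up: Dorne 5, Carrow 9, Galen 4, Arden 8, Harke 6, Farrow 4 (total 36).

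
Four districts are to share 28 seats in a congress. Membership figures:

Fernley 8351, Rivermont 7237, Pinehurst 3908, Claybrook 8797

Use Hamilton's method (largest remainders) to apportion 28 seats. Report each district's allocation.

The standard divisor is 28293/28 ≈ 1010.464.
Standard quotas: Fernley 8.2645, Rivermont 7.1621, Pinehurst 3.8675, Claybrook 8.7059.
Lower quotas: Fernley 8, Rivermont 7, Pinehurst 3, Claybrook 8 (sum 26, leaving 2 seats).
Remainders in descending order: Pinehurst 0.8675, Claybrook 0.7059, Fernley 0.2645, Rivermont 0.1621.
The surplus seats go to Pinehurst, Claybrook.

Fernley=8, Rivermont=7, Pinehurst=4, Claybrook=9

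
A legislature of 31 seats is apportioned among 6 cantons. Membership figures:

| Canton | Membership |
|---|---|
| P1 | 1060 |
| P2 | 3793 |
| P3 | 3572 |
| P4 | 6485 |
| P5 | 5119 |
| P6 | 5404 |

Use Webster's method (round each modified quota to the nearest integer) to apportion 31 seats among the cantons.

Standard divisor 25433/31 ≈ 820.419; standard quotas: P1 1.292, P2 4.623, P3 4.354, P4 7.904, P5 6.239, P6 6.587.
Rounding to the nearest integer gives P1 1, P2 5, P3 4, P4 8, P5 6, P6 7 — total 31, matching the house size, so no adjustment is needed.

P1=1, P2=5, P3=4, P4=8, P5=6, P6=7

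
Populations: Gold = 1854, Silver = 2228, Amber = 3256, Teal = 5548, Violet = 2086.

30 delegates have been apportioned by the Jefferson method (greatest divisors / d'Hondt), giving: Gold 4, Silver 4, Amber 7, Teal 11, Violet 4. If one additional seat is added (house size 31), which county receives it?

Priority for the next seat is population ÷ (current seats + 1).
Priorities: Gold 370.800, Silver 445.600, Amber 407.000, Teal 462.333, Violet 417.200.
Highest priority: Teal.

Teal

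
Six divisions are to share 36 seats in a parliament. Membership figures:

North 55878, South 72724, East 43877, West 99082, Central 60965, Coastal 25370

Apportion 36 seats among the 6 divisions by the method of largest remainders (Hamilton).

North 6, South 7, East 4, West 10, Central 6, Coastal 3

The standard divisor is 357896/36 ≈ 9941.556.
Standard quotas: North 5.6206, South 7.3152, East 4.4135, West 9.9664, Central 6.1323, Coastal 2.5519.
Lower quotas: North 5, South 7, East 4, West 9, Central 6, Coastal 2 (sum 33, leaving 3 seats).
Remainders in descending order: West 0.9664, North 0.6206, Coastal 0.5519, East 0.4135, South 0.3152, Central 0.1323.
Largest remainders: West, North, Coastal receive the extra seats.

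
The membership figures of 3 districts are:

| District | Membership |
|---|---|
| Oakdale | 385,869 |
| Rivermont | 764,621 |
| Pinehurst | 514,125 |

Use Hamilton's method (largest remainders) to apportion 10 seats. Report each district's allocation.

Standard divisor: 1664615 ÷ 10 ≈ 166461.5.
Standard quotas: Oakdale 2.3181, Rivermont 4.5934, Pinehurst 3.0886.
Lower quotas: Oakdale 2, Rivermont 4, Pinehurst 3 (sum 9, leaving 1 seat).
Remainders in descending order: Rivermont 0.5934, Oakdale 0.3181, Pinehurst 0.0886.
The surplus seat goes to Rivermont.

Oakdale 2, Rivermont 5, Pinehurst 3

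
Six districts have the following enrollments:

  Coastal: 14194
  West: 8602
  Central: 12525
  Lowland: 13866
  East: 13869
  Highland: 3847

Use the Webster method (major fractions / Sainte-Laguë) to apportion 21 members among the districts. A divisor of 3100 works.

Coastal 5, West 3, Central 4, Lowland 4, East 4, Highland 1

With modified divisor 3100: modified quotas Coastal 4.579, West 2.775, Central 4.040, Lowland 4.473, East 4.474, Highland 1.241.
Rounding to the nearest integer: Coastal 5, West 3, Central 4, Lowland 4, East 4, Highland 1 (total 21).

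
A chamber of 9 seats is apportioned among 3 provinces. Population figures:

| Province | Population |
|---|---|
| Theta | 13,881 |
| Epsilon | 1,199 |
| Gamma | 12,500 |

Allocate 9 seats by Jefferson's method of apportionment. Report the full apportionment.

Theta 5, Epsilon 0, Gamma 4

Standard divisor 27580/9 ≈ 3064.444; standard quotas: Theta 4.530, Epsilon 0.391, Gamma 4.079.
Rounding down gives 4, 0, 4 = 8 seats, so the divisor must be adjusted.
With modified divisor 2600: modified quotas Theta 5.339, Epsilon 0.461, Gamma 4.808.
Rounding down: Theta 5, Epsilon 0, Gamma 4 (total 9).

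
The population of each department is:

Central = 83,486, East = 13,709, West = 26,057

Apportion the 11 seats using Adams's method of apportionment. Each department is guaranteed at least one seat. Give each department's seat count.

Standard divisor 123252/11 ≈ 11204.727; standard quotas: Central 7.451, East 1.224, West 2.326.
Rounding up gives 8, 2, 3 = 13 seats, so the divisor must be adjusted.
With modified divisor 13400: modified quotas Central 6.230, East 1.023, West 1.945.
Rounding up: Central 7, East 2, West 2 (total 11).

Central 7; East 2; West 2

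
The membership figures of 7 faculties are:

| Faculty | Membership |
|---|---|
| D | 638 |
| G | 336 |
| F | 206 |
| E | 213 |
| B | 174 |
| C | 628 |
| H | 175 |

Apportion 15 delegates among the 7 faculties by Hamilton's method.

Standard divisor: 2370 ÷ 15 = 158.
Standard quotas: D 4.038, G 2.127, F 1.304, E 1.348, B 1.101, C 3.975, H 1.108.
Lower quotas: D 4, G 2, F 1, E 1, B 1, C 3, H 1 (sum 13, leaving 2 seats).
Remainders in descending order: C 0.975, E 0.348, F 0.304, G 0.127, H 0.108, B 0.101, D 0.038.
The surplus seats go to C, E.

D 4; G 2; F 1; E 2; B 1; C 4; H 1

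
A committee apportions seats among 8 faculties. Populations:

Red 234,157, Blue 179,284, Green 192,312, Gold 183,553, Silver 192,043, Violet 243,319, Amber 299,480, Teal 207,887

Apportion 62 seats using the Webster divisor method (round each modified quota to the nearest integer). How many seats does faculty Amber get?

Standard divisor 1732035/62 ≈ 27936.048; standard quotas: Red 8.382, Blue 6.418, Green 6.884, Gold 6.570, Silver 6.874, Violet 8.710, Amber 10.720, Teal 7.442.
Rounding to the nearest integer gives Red 8, Blue 6, Green 7, Gold 7, Silver 7, Violet 9, Amber 11, Teal 7 — total 62, matching the house size, so no adjustment is needed.
Amber receives 11.

11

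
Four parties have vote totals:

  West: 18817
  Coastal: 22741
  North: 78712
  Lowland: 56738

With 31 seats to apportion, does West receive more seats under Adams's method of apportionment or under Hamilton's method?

Adams

Adams: West 4, Coastal 4, North 13, Lowland 10.
Hamilton: West 3, Coastal 4, North 14, Lowland 10.
West gets 4 under Adams and 3 under Hamilton.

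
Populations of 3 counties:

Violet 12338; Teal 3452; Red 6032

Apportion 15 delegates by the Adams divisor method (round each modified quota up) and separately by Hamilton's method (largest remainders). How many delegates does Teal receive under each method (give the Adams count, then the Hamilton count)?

3 and 2

Adams: Violet 8, Teal 3, Red 4.
Hamilton: Violet 9, Teal 2, Red 4.
Teal gets 3 under Adams and 2 under Hamilton.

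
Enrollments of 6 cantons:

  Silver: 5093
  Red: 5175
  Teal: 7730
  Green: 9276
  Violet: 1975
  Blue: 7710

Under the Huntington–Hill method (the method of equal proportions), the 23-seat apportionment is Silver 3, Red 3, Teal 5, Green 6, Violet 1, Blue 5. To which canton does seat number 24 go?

Red

Priority for the next seat is population ÷ (√(s·(s+1))).
Priorities: Silver 1470.222, Red 1493.894, Teal 1411.298, Green 1431.318, Violet 1396.536, Blue 1407.647.
Highest priority: Red.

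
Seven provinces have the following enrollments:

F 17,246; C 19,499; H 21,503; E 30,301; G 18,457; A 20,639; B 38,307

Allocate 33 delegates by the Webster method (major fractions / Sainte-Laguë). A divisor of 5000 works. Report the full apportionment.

With modified divisor 5000: modified quotas F 3.449, C 3.900, H 4.301, E 6.060, G 3.691, A 4.128, B 7.661.
Rounding to the nearest integer: F 3, C 4, H 4, E 6, G 4, A 4, B 8 (total 33).

F=3; C=4; H=4; E=6; G=4; A=4; B=8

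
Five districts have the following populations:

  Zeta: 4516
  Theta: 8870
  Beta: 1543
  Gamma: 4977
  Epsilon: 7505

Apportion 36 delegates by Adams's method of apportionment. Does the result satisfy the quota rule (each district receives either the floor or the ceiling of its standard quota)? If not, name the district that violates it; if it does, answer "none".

none

Standard quotas: Zeta 5.931, Theta 11.649, Beta 2.026, Gamma 6.536, Epsilon 9.857.
Adams allocation: Zeta 6, Theta 11, Beta 2, Gamma 7, Epsilon 10.
Every allocation lies between the lower and upper quota.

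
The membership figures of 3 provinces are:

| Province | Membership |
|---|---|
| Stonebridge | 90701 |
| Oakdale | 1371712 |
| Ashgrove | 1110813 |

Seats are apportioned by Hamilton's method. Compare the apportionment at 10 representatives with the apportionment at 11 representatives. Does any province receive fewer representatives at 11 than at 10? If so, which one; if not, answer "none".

Stonebridge

At 10 seats: Stonebridge 1, Oakdale 5, Ashgrove 4.
At 11 seats: Stonebridge 0, Oakdale 6, Ashgrove 5.
Stonebridge drops from 1 to 0.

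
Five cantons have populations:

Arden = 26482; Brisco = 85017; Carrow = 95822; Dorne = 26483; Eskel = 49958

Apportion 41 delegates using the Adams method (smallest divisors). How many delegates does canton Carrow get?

Standard divisor 283762/41 ≈ 6921.024; standard quotas: Arden 3.826, Brisco 12.284, Carrow 13.845, Dorne 3.826, Eskel 7.218.
Rounding up gives 4, 13, 14, 4, 8 = 43 seats, so the divisor must be adjusted.
With modified divisor 7300: modified quotas Arden 3.628, Brisco 11.646, Carrow 13.126, Dorne 3.628, Eskel 6.844.
Rounding up: Arden 4, Brisco 12, Carrow 14, Dorne 4, Eskel 7 (total 41).
Carrow receives 14.

14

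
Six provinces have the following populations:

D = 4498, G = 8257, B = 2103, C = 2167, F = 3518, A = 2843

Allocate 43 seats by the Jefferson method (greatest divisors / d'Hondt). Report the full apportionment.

D 8; G 16; B 4; C 4; F 6; A 5

Standard divisor 23386/43 ≈ 543.86; standard quotas: D 8.271, G 15.182, B 3.867, C 3.984, F 6.469, A 5.227.
Rounding down gives 8, 15, 3, 3, 6, 5 = 40 seats, so the divisor must be adjusted.
With modified divisor 510: modified quotas D 8.820, G 16.190, B 4.124, C 4.249, F 6.898, A 5.575.
Rounding down: D 8, G 16, B 4, C 4, F 6, A 5 (total 43).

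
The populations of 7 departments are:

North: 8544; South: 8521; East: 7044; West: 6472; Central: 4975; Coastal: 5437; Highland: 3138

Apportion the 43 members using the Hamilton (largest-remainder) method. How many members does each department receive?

North 9; South 8; East 7; West 6; Central 5; Coastal 5; Highland 3

Total 44131; standard divisor 44131/43 ≈ 1026.302.
Standard quotas: North 8.3250, South 8.3026, East 6.8635, West 6.3061, Central 4.8475, Coastal 5.2977, Highland 3.0576.
Lower quotas: North 8, South 8, East 6, West 6, Central 4, Coastal 5, Highland 3 (sum 40, leaving 3 seats).
Remainders in descending order: East 0.8635, Central 0.8475, North 0.3250, West 0.3061, South 0.3026, Coastal 0.2977, Highland 0.0576.
The surplus seats go to East, Central, North.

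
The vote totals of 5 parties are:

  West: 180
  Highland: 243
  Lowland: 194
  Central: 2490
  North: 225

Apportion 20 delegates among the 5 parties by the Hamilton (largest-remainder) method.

Total 3332; standard divisor 3332/20 ≈ 166.6.
Standard quotas: West 1.080, Highland 1.459, Lowland 1.164, Central 14.946, North 1.351.
Lower quotas: West 1, Highland 1, Lowland 1, Central 14, North 1 (sum 18, leaving 2 seats).
Remainders in descending order: Central 0.946, Highland 0.459, North 0.351, Lowland 0.164, West 0.080.
Largest remainders: Central, Highland receive the extra seats.

West: 1; Highland: 2; Lowland: 1; Central: 15; North: 1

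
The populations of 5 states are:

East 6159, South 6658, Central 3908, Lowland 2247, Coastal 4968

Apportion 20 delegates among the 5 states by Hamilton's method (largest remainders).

East: 5, South: 6, Central: 3, Lowland: 2, Coastal: 4

Total 23940; standard divisor 23940/20 = 1197.
Standard quotas: East 5.1454, South 5.5622, Central 3.2648, Lowland 1.8772, Coastal 4.1504.
Lower quotas: East 5, South 5, Central 3, Lowland 1, Coastal 4 (sum 18, leaving 2 seats).
Remainders in descending order: Lowland 0.8772, South 0.5622, Central 0.2648, Coastal 0.1504, East 0.1454.
Largest remainders: Lowland, South receive the extra seats.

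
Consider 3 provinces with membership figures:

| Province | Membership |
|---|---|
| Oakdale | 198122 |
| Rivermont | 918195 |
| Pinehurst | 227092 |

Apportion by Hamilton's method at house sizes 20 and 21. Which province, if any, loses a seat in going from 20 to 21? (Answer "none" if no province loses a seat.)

none

At 20 seats: Oakdale 3, Rivermont 14, Pinehurst 3.
At 21 seats: Oakdale 3, Rivermont 14, Pinehurst 4.
No province's allocation decreased.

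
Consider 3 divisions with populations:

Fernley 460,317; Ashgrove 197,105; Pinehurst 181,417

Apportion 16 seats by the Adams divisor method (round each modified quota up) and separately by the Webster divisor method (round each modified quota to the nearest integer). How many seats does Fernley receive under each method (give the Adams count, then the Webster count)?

8 and 9

Adams: Fernley 8, Ashgrove 4, Pinehurst 4.
Webster: Fernley 9, Ashgrove 4, Pinehurst 3.
Fernley gets 8 under Adams and 9 under Webster.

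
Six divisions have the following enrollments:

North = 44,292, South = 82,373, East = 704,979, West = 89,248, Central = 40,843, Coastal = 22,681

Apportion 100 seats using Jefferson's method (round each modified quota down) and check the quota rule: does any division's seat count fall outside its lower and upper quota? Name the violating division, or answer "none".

Standard quotas: North 4.499, South 8.368, East 71.614, West 9.066, Central 4.149, Coastal 2.304.
Jefferson allocation: North 4, South 8, East 73, West 9, Central 4, Coastal 2.
East has quota 71.614 (lower 71, upper 72) but receives 73 — outside the quota interval.

East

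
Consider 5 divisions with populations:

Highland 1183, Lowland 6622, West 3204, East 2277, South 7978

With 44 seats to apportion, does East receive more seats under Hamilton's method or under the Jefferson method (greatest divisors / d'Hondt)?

Hamilton: Highland 2, Lowland 14, West 7, East 5, South 16.
Jefferson: Highland 2, Lowland 14, West 7, East 4, South 17.
East gets 5 under Hamilton and 4 under Jefferson.

Hamilton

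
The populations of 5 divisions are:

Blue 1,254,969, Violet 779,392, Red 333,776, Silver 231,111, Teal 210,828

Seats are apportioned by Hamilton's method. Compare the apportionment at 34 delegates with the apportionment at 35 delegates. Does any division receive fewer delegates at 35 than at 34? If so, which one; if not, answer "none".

Teal

At 34 seats: Blue 15, Violet 9, Red 4, Silver 3, Teal 3.
At 35 seats: Blue 16, Violet 10, Red 4, Silver 3, Teal 2.
Teal drops from 3 to 2.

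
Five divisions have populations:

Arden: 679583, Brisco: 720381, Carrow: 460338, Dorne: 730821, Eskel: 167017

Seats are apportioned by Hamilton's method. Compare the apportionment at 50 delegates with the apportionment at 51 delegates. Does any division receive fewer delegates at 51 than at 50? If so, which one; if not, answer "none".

At 50 seats: Arden 12, Brisco 13, Carrow 9, Dorne 13, Eskel 3.
At 51 seats: Arden 13, Brisco 13, Carrow 8, Dorne 14, Eskel 3.
Carrow drops from 9 to 8.

Carrow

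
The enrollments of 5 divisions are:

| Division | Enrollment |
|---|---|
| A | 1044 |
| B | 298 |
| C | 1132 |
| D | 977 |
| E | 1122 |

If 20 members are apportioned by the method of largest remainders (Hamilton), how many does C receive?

The standard divisor is 4573/20 ≈ 228.65.
Standard quotas: A 4.566, B 1.303, C 4.951, D 4.273, E 4.907.
Lower quotas: A 4, B 1, C 4, D 4, E 4 (sum 17, leaving 3 seats).
Remainders in descending order: C 0.951, E 0.907, A 0.566, B 0.303, D 0.273.
Largest remainders: C, E, A receive the extra seats.
C receives 5.

5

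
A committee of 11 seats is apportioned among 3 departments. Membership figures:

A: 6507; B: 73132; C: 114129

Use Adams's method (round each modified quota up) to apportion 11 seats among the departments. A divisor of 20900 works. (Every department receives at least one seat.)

With modified divisor 20900: modified quotas A 0.311, B 3.499, C 5.461.
Rounding up: A 1, B 4, C 6 (total 11).

A 1; B 4; C 6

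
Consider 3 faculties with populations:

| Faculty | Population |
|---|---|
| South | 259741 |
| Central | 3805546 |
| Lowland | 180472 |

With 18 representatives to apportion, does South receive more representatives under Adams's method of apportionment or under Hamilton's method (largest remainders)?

Adams

Adams: South 2, Central 15, Lowland 1.
Hamilton: South 1, Central 16, Lowland 1.
South gets 2 under Adams and 1 under Hamilton.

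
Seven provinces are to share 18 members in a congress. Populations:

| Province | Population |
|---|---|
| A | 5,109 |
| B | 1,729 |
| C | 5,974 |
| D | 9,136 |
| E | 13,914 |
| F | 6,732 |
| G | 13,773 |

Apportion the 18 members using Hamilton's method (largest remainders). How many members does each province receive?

The standard divisor is 56367/18 ≈ 3131.5.
Standard quotas: A 1.6315, B 0.5521, C 1.9077, D 2.9175, E 4.4432, F 2.1498, G 4.3982.
Lower quotas: A 1, B 0, C 1, D 2, E 4, F 2, G 4 (sum 14, leaving 4 seats).
Remainders in descending order: D 0.9175, C 0.9077, A 0.6315, B 0.5521, E 0.4432, G 0.3982, F 0.1498.
The surplus seats go to D, C, A, B.

A: 2, B: 1, C: 2, D: 3, E: 4, F: 2, G: 4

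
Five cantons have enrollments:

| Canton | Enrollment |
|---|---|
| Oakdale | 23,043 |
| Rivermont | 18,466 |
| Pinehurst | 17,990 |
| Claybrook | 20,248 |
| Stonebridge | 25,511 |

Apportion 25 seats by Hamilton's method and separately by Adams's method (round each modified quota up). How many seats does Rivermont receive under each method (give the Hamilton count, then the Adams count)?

4 and 5

Hamilton: Oakdale 6, Rivermont 4, Pinehurst 4, Claybrook 5, Stonebridge 6.
Adams: Oakdale 5, Rivermont 5, Pinehurst 4, Claybrook 5, Stonebridge 6.
Rivermont gets 4 under Hamilton and 5 under Adams.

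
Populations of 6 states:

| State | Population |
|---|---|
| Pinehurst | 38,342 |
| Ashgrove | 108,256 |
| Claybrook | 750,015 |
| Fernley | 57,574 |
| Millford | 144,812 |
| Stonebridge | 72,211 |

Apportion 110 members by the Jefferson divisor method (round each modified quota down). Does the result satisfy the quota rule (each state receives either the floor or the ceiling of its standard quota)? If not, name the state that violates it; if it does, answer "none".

Standard quotas: Pinehurst 3.601, Ashgrove 10.167, Claybrook 70.441, Fernley 5.407, Millford 13.601, Stonebridge 6.782.
Jefferson allocation: Pinehurst 3, Ashgrove 10, Claybrook 72, Fernley 5, Millford 14, Stonebridge 6.
Claybrook has quota 70.441 (lower 70, upper 71) but receives 72 — outside the quota interval.

Claybrook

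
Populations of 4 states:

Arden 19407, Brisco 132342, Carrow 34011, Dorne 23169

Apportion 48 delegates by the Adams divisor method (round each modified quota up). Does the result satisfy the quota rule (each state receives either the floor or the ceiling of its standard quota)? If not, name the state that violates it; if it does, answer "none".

Brisco

Standard quotas: Arden 4.459, Brisco 30.405, Carrow 7.814, Dorne 5.323.
Adams allocation: Arden 5, Brisco 29, Carrow 8, Dorne 6.
Brisco has quota 30.405 (lower 30, upper 31) but receives 29 — outside the quota interval.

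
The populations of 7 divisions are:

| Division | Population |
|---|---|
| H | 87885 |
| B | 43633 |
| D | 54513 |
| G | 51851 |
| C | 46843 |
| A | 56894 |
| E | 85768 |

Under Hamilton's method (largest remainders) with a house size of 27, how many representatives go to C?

Standard divisor: 427387 ÷ 27 ≈ 15829.148.
Standard quotas: H 5.5521, B 2.7565, D 3.4438, G 3.2757, C 2.9593, A 3.5943, E 5.4184.
Lower quotas: H 5, B 2, D 3, G 3, C 2, A 3, E 5 (sum 23, leaving 4 seats).
Remainders in descending order: C 0.9593, B 0.7565, A 0.5943, H 0.5521, D 0.4438, E 0.4184, G 0.2757.
Largest remainders: C, B, A, H receive the extra seats.
C receives 3.

3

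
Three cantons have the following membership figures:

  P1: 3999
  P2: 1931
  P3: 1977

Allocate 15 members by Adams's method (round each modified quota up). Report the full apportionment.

Standard divisor 7907/15 ≈ 527.133; standard quotas: P1 7.586, P2 3.663, P3 3.750.
Rounding up gives 8, 4, 4 = 16 seats, so the divisor must be adjusted.
With modified divisor 600: modified quotas P1 6.665, P2 3.218, P3 3.295.
Rounding up: P1 7, P2 4, P3 4 (total 15).

P1=7, P2=4, P3=4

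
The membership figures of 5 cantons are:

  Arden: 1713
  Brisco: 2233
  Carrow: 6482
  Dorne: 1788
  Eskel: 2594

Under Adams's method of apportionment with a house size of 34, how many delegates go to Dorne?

4

Standard divisor 14810/34 ≈ 435.588; standard quotas: Arden 3.933, Brisco 5.126, Carrow 14.881, Dorne 4.105, Eskel 5.955.
Rounding up gives 4, 6, 15, 5, 6 = 36 seats, so the divisor must be adjusted.
With modified divisor 460: modified quotas Arden 3.724, Brisco 4.854, Carrow 14.091, Dorne 3.887, Eskel 5.639.
Rounding up: Arden 4, Brisco 5, Carrow 15, Dorne 4, Eskel 6 (total 34).
Dorne receives 4.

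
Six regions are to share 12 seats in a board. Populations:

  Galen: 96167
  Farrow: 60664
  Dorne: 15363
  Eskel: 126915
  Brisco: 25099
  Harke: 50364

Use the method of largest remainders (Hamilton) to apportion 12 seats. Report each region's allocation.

Standard divisor: 374572 ÷ 12 ≈ 31214.333.
Standard quotas: Galen 3.0809, Farrow 1.9435, Dorne 0.4922, Eskel 4.0659, Brisco 0.8041, Harke 1.6135.
Lower quotas: Galen 3, Farrow 1, Dorne 0, Eskel 4, Brisco 0, Harke 1 (sum 9, leaving 3 seats).
Remainders in descending order: Farrow 0.9435, Brisco 0.8041, Harke 0.6135, Dorne 0.4922, Galen 0.0809, Eskel 0.0659.
Largest remainders: Farrow, Brisco, Harke receive the extra seats.

Galen 3, Farrow 2, Dorne 0, Eskel 4, Brisco 1, Harke 2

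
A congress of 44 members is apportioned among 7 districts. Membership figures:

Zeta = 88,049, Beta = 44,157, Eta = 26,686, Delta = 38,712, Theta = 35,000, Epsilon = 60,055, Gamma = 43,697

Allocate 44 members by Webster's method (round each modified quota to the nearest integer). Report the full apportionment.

Zeta: 11, Beta: 6, Eta: 3, Delta: 5, Theta: 5, Epsilon: 8, Gamma: 6

Standard divisor 336356/44 ≈ 7644.455; standard quotas: Zeta 11.518, Beta 5.776, Eta 3.491, Delta 5.064, Theta 4.578, Epsilon 7.856, Gamma 5.716.
Rounding to the nearest integer gives 12, 6, 3, 5, 5, 8, 6 = 45 seats, so the divisor must be adjusted.
With modified divisor 7700: modified quotas Zeta 11.435, Beta 5.735, Eta 3.466, Delta 5.028, Theta 4.545, Epsilon 7.799, Gamma 5.675.
Rounding to the nearest integer: Zeta 11, Beta 6, Eta 3, Delta 5, Theta 5, Epsilon 8, Gamma 6 (total 44).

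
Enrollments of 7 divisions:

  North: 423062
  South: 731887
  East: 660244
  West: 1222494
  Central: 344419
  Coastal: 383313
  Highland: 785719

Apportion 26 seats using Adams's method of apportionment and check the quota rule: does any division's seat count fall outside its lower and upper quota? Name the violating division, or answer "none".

Standard quotas: North 2.417, South 4.181, East 3.772, West 6.984, Central 1.968, Coastal 2.190, Highland 4.489.
Adams allocation: North 3, South 4, East 4, West 7, Central 2, Coastal 2, Highland 4.
Every allocation lies between the lower and upper quota.

none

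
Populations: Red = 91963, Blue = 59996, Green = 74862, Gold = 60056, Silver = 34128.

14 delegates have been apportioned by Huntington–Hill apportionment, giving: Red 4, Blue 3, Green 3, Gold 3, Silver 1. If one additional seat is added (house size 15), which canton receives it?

Priority for the next seat is population ÷ (√(s·(s+1))).
Priorities: Red 20563.552, Blue 17319.353, Green 21610.798, Gold 17336.674, Silver 24132.140.
Highest priority: Silver.

Silver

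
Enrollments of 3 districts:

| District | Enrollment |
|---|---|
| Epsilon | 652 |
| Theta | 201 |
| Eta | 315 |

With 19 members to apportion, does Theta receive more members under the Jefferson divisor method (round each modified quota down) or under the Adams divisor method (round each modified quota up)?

Adams

Jefferson: Epsilon 11, Theta 3, Eta 5.
Adams: Epsilon 10, Theta 4, Eta 5.
Theta gets 3 under Jefferson and 4 under Adams.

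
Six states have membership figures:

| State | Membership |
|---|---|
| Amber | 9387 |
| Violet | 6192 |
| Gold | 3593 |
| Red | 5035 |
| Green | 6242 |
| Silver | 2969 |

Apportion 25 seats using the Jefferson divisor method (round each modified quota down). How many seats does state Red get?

Standard divisor 33418/25 ≈ 1336.72; standard quotas: Amber 7.022, Violet 4.632, Gold 2.688, Red 3.767, Green 4.670, Silver 2.221.
Rounding down gives 7, 4, 2, 3, 4, 2 = 22 seats, so the divisor must be adjusted.
With modified divisor 1220: modified quotas Amber 7.694, Violet 5.075, Gold 2.945, Red 4.127, Green 5.116, Silver 2.434.
Rounding down: Amber 7, Violet 5, Gold 2, Red 4, Green 5, Silver 2 (total 25).
Red receives 4.

4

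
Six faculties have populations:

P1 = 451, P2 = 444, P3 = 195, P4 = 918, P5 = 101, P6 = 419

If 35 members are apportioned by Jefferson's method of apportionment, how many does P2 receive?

6

Standard divisor 2528/35 ≈ 72.229; standard quotas: P1 6.244, P2 6.147, P3 2.700, P4 12.710, P5 1.398, P6 5.801.
Rounding down gives 6, 6, 2, 12, 1, 5 = 32 seats, so the divisor must be adjusted.
With modified divisor 65.46: modified quotas P1 6.890, P2 6.783, P3 2.979, P4 14.024, P5 1.543, P6 6.401.
Rounding down: P1 6, P2 6, P3 2, P4 14, P5 1, P6 6 (total 35).
P2 receives 6.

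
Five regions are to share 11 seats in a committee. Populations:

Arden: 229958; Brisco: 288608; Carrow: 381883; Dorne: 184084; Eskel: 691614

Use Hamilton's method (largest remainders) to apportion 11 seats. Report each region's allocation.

Arden=2; Brisco=2; Carrow=2; Dorne=1; Eskel=4

Standard divisor: 1776147 ÷ 11 ≈ 161467.909.
Standard quotas: Arden 1.4242, Brisco 1.7874, Carrow 2.3651, Dorne 1.1401, Eskel 4.2833.
Lower quotas: Arden 1, Brisco 1, Carrow 2, Dorne 1, Eskel 4 (sum 9, leaving 2 seats).
Remainders in descending order: Brisco 0.7874, Arden 0.4242, Carrow 0.3651, Eskel 0.2833, Dorne 0.1401.
Largest remainders: Brisco, Arden receive the extra seats.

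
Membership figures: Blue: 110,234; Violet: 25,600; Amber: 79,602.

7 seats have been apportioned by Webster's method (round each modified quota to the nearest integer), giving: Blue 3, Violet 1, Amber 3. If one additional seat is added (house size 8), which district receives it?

Priority for the next seat is population ÷ (current seats + 0.5).
Priorities: Blue 31495.429, Violet 17066.667, Amber 22743.429.
Highest priority: Blue.

Blue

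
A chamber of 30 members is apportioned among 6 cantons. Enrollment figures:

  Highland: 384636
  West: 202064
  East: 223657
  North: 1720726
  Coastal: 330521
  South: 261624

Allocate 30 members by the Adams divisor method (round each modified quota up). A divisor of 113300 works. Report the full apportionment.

With modified divisor 113300: modified quotas Highland 3.395, West 1.783, East 1.974, North 15.187, Coastal 2.917, South 2.309.
Rounding up: Highland 4, West 2, East 2, North 16, Coastal 3, South 3 (total 30).

Highland: 4, West: 2, East: 2, North: 16, Coastal: 3, South: 3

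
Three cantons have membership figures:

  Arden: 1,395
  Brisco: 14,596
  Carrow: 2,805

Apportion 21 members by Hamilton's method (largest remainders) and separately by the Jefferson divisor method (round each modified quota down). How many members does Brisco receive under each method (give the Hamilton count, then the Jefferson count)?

16 and 17

Hamilton: Arden 2, Brisco 16, Carrow 3.
Jefferson: Arden 1, Brisco 17, Carrow 3.
Brisco gets 16 under Hamilton and 17 under Jefferson.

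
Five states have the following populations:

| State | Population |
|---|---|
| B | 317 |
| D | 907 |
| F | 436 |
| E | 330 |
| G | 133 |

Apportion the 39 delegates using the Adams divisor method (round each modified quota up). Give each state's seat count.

B 6, D 16, F 8, E 6, G 3

Standard divisor 2123/39 ≈ 54.436; standard quotas: B 5.823, D 16.662, F 8.009, E 6.062, G 2.443.
Rounding up gives 6, 17, 9, 7, 3 = 42 seats, so the divisor must be adjusted.
With modified divisor 60: modified quotas B 5.283, D 15.117, F 7.267, E 5.500, G 2.217.
Rounding up: B 6, D 16, F 8, E 6, G 3 (total 39).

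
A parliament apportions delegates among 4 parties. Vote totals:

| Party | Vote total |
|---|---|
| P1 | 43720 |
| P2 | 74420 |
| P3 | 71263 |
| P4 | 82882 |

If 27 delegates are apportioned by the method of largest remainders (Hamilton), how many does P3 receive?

7

Standard divisor: 272285 ÷ 27 ≈ 10084.63.
Standard quotas: P1 4.3353, P2 7.3795, P3 7.0665, P4 8.2186.
Lower quotas: P1 4, P2 7, P3 7, P4 8 (sum 26, leaving 1 seat).
Remainders in descending order: P2 0.3795, P1 0.3353, P4 0.2186, P3 0.0665.
The surplus seat goes to P2.
P3 receives 7.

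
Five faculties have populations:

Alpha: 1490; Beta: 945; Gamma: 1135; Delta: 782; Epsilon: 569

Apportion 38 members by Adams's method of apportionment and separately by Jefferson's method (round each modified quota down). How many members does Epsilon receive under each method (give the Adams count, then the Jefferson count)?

Adams: Alpha 11, Beta 7, Gamma 9, Delta 6, Epsilon 5.
Jefferson: Alpha 12, Beta 7, Gamma 9, Delta 6, Epsilon 4.
Epsilon gets 5 under Adams and 4 under Jefferson.

5 and 4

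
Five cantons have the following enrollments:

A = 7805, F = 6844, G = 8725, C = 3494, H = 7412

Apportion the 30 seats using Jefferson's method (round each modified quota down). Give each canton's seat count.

A: 7, F: 6, G: 8, C: 3, H: 6

Standard divisor 34280/30 ≈ 1142.667; standard quotas: A 6.831, F 5.989, G 7.636, C 3.058, H 6.487.
Rounding down gives 6, 5, 7, 3, 6 = 27 seats, so the divisor must be adjusted.
With modified divisor 1070: modified quotas A 7.294, F 6.396, G 8.154, C 3.265, H 6.927.
Rounding down: A 7, F 6, G 8, C 3, H 6 (total 30).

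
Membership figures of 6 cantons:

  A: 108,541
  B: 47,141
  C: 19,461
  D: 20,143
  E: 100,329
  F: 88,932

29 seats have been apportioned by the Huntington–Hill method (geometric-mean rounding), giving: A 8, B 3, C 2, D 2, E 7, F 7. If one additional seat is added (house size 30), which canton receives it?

Priority for the next seat is population ÷ (√(s·(s+1))).
Priorities: A 12791.680, B 13608.435, C 7944.920, D 8223.345, E 13407.027, F 11884.038.
Highest priority: B.

B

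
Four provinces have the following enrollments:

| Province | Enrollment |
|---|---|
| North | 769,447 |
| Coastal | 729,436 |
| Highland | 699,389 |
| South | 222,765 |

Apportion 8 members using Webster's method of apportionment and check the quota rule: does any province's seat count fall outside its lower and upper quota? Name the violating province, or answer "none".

none

Standard quotas: North 2.543, Coastal 2.410, Highland 2.311, South 0.736.
Webster allocation: North 3, Coastal 2, Highland 2, South 1.
Every allocation lies between the lower and upper quota.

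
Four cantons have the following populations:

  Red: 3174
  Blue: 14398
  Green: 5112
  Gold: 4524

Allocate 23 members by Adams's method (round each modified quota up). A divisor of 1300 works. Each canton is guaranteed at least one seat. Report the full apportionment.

With modified divisor 1300: modified quotas Red 2.442, Blue 11.075, Green 3.932, Gold 3.480.
Rounding up: Red 3, Blue 12, Green 4, Gold 4 (total 23).

Red 3, Blue 12, Green 4, Gold 4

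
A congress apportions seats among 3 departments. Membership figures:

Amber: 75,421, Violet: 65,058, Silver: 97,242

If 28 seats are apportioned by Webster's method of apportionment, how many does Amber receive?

Standard divisor 237721/28 ≈ 8490.036; standard quotas: Amber 8.883, Violet 7.663, Silver 11.454.
Rounding to the nearest integer gives Amber 9, Violet 8, Silver 11 — total 28, matching the house size, so no adjustment is needed.
Amber receives 9.

9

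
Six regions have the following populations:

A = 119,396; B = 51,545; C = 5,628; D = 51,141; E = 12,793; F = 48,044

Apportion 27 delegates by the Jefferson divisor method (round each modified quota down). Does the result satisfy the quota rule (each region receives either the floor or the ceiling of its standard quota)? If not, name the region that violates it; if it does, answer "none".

Standard quotas: A 11.172, B 4.823, C 0.527, D 4.785, E 1.197, F 4.496.
Jefferson allocation: A 12, B 5, C 0, D 5, E 1, F 4.
Every allocation lies between the lower and upper quota.

none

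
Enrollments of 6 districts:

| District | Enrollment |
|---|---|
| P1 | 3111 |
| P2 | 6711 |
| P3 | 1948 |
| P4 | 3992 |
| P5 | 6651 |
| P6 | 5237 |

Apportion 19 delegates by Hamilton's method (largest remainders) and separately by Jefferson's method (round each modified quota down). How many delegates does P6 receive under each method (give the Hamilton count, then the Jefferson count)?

Hamilton: P1 2, P2 5, P3 1, P4 3, P5 4, P6 4.
Jefferson: P1 2, P2 5, P3 1, P4 3, P5 5, P6 3.
P6 gets 4 under Hamilton and 3 under Jefferson.

4 and 3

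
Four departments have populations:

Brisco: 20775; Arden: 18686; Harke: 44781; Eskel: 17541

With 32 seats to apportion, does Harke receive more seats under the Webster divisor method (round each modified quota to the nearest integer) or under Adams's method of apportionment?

Webster: Brisco 7, Arden 6, Harke 14, Eskel 5.
Adams: Brisco 7, Arden 6, Harke 13, Eskel 6.
Harke gets 14 under Webster and 13 under Adams.

Webster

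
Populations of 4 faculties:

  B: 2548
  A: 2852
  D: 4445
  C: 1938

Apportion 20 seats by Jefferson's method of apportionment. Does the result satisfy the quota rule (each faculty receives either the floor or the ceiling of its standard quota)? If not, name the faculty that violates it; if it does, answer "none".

none

Standard quotas: B 4.325, A 4.841, D 7.545, C 3.289.
Jefferson allocation: B 4, A 5, D 8, C 3.
Every allocation lies between the lower and upper quota.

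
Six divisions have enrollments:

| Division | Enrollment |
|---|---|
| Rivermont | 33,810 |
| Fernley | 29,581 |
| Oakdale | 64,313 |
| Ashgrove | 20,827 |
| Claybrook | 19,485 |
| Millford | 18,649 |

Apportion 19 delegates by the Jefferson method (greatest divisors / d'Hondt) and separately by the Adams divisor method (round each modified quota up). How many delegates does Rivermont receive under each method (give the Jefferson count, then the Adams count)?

Jefferson: Rivermont 3, Fernley 3, Oakdale 7, Ashgrove 2, Claybrook 2, Millford 2.
Adams: Rivermont 4, Fernley 3, Oakdale 6, Ashgrove 2, Claybrook 2, Millford 2.
Rivermont gets 3 under Jefferson and 4 under Adams.

3 and 4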